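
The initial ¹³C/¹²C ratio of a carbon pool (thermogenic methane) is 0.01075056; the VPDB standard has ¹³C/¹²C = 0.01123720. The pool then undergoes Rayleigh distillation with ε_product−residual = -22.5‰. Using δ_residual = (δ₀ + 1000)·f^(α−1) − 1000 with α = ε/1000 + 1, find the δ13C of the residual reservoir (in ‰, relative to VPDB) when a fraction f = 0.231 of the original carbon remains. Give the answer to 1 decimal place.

δ₀ = (0.01075056/0.01123720 − 1)×1000 = (0.956694 − 1)×1000 = -43.306‰
α − 1 = ε/1000 = -0.0225
f^(α−1) = 0.231^(-0.0225) = 1.033520
δ_res = (-43.306 + 1000) × 1.033520 − 1000 = 988.762 − 1000 = -11.24‰

-11.2‰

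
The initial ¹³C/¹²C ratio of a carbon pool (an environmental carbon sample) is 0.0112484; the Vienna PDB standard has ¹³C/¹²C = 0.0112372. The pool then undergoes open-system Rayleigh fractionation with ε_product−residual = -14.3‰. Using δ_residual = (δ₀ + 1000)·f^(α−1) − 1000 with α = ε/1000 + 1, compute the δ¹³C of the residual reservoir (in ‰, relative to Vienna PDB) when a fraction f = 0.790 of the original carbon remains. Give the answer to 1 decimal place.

4.4‰

δ₀ = (0.0112484/0.0112372 − 1)×1000 = (1.000997 − 1)×1000 = 0.997‰
α − 1 = ε/1000 = -0.0143
f^(α−1) = 0.790^(-0.0143) = 1.003377
δ_res = (0.997 + 1000) × 1.003377 − 1000 = 1004.377 − 1000 = 4.38‰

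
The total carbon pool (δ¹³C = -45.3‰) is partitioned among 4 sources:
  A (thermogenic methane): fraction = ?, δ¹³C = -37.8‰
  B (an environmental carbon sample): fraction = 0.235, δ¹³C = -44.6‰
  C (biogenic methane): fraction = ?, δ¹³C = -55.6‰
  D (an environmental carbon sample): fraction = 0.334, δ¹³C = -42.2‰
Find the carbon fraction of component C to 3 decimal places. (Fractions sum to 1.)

Let f_C and f_A be the unknown fractions; fractions sum to 1 so f_C + f_A = 0.431.
Mass balance: Σ fᵢ·δᵢ = δ_bulk ⇒ f_C·(-55.6) + f_A·(-37.8) = -45.3 − (-24.576) = -20.724
Substitute f_A = 0.431 − f_C:
f_C·(-55.6 − -37.8) = -20.724 − 0.431×(-37.8) = -4.432
f_C = -4.432 / -17.8 = 0.2490

0.249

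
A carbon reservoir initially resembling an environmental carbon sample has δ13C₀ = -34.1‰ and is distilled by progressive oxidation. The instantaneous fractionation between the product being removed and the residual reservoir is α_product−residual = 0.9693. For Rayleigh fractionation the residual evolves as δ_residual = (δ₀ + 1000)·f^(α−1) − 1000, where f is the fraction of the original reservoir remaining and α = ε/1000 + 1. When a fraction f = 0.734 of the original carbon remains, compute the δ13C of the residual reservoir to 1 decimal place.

-24.9‰

Rayleigh residual: δ_res = (δ₀ + 1000)·f^(α−1) − 1000
α − 1 = -0.03070
f^(α−1) = 0.734^(-0.03070) = 1.009539
δ_res = (-34.1 + 1000) × 1.009539 − 1000 = 975.114 − 1000 = -24.89‰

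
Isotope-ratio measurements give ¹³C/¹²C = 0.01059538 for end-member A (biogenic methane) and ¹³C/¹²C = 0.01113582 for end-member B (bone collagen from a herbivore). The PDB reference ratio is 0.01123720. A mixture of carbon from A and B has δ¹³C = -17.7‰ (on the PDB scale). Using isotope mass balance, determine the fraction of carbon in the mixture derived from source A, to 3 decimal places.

0.180

δ_A = (0.01059538/0.01123720 − 1)×1000 = (0.942884 − 1)×1000 = -57.116‰
δ_B = (0.01113582/0.01123720 − 1)×1000 = (0.990978 − 1)×1000 = -9.022‰
f_A = (δ_mix − δ_B)/(δ_A − δ_B) = (-17.7 − (-9.022))/(-57.116 − (-9.022))
f_A = -8.678 / -48.094 = 0.1804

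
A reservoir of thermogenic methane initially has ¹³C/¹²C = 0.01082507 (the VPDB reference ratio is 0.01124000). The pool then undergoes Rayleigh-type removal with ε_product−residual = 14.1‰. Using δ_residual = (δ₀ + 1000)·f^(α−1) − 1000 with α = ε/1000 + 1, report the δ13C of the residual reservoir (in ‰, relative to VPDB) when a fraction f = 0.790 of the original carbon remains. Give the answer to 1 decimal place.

-40.1‰

δ₀ = (0.01082507/0.01124000 − 1)×1000 = (0.963085 − 1)×1000 = -36.915‰
α − 1 = ε/1000 = 0.0141
f^(α−1) = 0.790^(0.0141) = 0.996682
δ_res = (-36.915 + 1000) × 0.996682 − 1000 = 959.889 − 1000 = -40.11‰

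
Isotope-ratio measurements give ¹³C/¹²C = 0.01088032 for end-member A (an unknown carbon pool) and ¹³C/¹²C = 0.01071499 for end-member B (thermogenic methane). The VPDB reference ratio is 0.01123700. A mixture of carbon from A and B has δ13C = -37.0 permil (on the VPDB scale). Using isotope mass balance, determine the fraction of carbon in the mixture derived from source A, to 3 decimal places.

0.643

δ_A = (0.01088032/0.01123700 − 1)×1000 = (0.968258 − 1)×1000 = -31.742 permil
δ_B = (0.01071499/0.01123700 − 1)×1000 = (0.953545 − 1)×1000 = -46.455 permil
f_A = (δ_mix − δ_B)/(δ_A − δ_B) = (-37.0 − (-46.455))/(-31.742 − (-46.455))
f_A = 9.455 / 14.713 = 0.6426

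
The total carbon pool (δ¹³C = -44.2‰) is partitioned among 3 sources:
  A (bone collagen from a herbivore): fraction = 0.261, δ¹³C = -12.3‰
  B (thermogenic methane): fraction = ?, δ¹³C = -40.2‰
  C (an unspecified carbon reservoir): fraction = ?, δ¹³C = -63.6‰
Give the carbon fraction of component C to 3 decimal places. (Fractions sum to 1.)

Let f_C and f_B be the unknown fractions; fractions sum to 1 so f_C + f_B = 0.739.
Mass balance: Σ fᵢ·δᵢ = δ_bulk ⇒ f_C·(-63.6) + f_B·(-40.2) = -44.2 − (-3.210) = -40.990
Substitute f_B = 0.739 − f_C:
f_C·(-63.6 − -40.2) = -40.990 − 0.739×(-40.2) = -11.282
f_C = -11.282 / -23.4 = 0.4821

0.482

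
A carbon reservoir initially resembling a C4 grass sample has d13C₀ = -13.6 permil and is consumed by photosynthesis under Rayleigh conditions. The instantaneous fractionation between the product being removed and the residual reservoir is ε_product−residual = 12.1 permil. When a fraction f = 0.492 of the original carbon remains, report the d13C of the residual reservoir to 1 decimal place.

Rayleigh residual: δ_res = (δ₀ + 1000)·f^(α−1) − 1000
α = ε/1000 + 1 = 1.01210, so α − 1 = 0.01210
f^(α−1) = 0.492^(0.01210) = 0.991454
δ_res = (-13.6 + 1000) × 0.991454 − 1000 = 977.971 − 1000 = -22.03 permil

-22.0 permil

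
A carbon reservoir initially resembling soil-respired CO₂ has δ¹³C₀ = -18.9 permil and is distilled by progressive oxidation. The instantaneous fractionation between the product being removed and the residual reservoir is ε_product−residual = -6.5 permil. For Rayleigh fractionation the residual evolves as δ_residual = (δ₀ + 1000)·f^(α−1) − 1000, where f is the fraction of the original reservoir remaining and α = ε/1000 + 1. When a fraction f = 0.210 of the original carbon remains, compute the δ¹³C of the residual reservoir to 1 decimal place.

-8.9 permil

Rayleigh residual: δ_res = (δ₀ + 1000)·f^(α−1) − 1000
α = ε/1000 + 1 = 0.99350, so α − 1 = -0.00650
f^(α−1) = 0.210^(-0.00650) = 1.010196
δ_res = (-18.9 + 1000) × 1.010196 − 1000 = 991.103 − 1000 = -8.90 permil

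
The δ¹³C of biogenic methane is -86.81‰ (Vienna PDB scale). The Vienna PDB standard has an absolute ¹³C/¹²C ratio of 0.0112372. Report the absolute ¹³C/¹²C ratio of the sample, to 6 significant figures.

R_sample = R_standard × (δ¹³C/1000 + 1)
R_sample = 0.0112372 × (-86.81/1000 + 1) = 0.0112372 × 0.913190
R_sample = 0.0102617

0.0102617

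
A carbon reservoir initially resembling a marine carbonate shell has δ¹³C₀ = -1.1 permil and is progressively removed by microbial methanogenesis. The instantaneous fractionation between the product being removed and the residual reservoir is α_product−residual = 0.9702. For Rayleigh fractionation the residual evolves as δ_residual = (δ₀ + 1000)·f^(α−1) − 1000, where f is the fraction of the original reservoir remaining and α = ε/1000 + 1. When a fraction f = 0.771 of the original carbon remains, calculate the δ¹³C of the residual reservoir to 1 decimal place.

6.7 permil

Rayleigh residual: δ_res = (δ₀ + 1000)·f^(α−1) − 1000
α − 1 = -0.02980
f^(α−1) = 0.771^(-0.02980) = 1.007780
δ_res = (-1.1 + 1000) × 1.007780 − 1000 = 1006.672 − 1000 = 6.67 permil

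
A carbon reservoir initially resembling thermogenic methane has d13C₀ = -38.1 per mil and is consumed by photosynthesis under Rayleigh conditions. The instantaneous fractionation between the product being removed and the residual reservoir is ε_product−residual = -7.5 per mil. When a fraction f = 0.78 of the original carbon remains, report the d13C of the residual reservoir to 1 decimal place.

Rayleigh residual: δ_res = (δ₀ + 1000)·f^(α−1) − 1000
α = ε/1000 + 1 = 0.99250, so α − 1 = -0.00750
f^(α−1) = 0.78^(-0.00750) = 1.001865
δ_res = (-38.1 + 1000) × 1.001865 − 1000 = 963.694 − 1000 = -36.31 per mil

-36.3 per mil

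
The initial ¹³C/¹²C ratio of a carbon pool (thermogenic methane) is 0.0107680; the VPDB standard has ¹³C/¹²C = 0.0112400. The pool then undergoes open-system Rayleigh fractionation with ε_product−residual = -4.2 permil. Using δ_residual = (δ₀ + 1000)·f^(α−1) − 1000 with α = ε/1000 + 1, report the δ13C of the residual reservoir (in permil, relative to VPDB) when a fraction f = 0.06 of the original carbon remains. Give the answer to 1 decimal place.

δ₀ = (0.0107680/0.0112400 − 1)×1000 = (0.958007 − 1)×1000 = -41.993 permil
α − 1 = ε/1000 = -0.0042
f^(α−1) = 0.06^(-0.0042) = 1.011886
δ_res = (-41.993 + 1000) × 1.011886 − 1000 = 969.394 − 1000 = -30.61 permil

-30.6 permil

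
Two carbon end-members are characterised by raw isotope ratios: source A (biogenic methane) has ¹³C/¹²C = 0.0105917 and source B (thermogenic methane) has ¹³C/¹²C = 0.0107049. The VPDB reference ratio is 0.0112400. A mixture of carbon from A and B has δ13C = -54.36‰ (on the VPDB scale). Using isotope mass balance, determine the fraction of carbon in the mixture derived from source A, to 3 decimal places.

0.671

δ_A = (0.0105917/0.0112400 − 1)×1000 = (0.942322 − 1)×1000 = -57.678‰
δ_B = (0.0107049/0.0112400 − 1)×1000 = (0.952393 − 1)×1000 = -47.607‰
f_A = (δ_mix − δ_B)/(δ_A − δ_B) = (-54.36 − (-47.607))/(-57.678 − (-47.607))
f_A = -6.753 / -10.071 = 0.6706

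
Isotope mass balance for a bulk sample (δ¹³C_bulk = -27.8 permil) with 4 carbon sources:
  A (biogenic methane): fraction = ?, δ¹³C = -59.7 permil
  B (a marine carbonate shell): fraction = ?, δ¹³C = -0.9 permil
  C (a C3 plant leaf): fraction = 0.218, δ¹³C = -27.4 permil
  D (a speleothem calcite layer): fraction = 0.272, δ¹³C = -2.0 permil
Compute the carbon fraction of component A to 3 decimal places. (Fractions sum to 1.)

0.354

Let f_A and f_B be the unknown fractions; fractions sum to 1 so f_A + f_B = 0.510.
Mass balance: Σ fᵢ·δᵢ = δ_bulk ⇒ f_A·(-59.7) + f_B·(-0.9) = -27.8 − (-6.517) = -21.283
Substitute f_B = 0.510 − f_A:
f_A·(-59.7 − -0.9) = -21.283 − 0.510×(-0.9) = -20.824
f_A = -20.824 / -58.8 = 0.3541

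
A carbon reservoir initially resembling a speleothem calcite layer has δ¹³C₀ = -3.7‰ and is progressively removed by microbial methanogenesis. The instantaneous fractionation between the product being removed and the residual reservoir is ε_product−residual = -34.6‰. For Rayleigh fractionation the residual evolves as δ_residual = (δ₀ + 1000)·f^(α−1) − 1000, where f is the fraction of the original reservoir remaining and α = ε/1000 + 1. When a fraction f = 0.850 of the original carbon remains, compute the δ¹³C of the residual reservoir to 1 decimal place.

Rayleigh residual: δ_res = (δ₀ + 1000)·f^(α−1) − 1000
α = ε/1000 + 1 = 0.96540, so α − 1 = -0.03460
f^(α−1) = 0.850^(-0.03460) = 1.005639
δ_res = (-3.7 + 1000) × 1.005639 − 1000 = 1001.918 − 1000 = 1.92‰

1.9‰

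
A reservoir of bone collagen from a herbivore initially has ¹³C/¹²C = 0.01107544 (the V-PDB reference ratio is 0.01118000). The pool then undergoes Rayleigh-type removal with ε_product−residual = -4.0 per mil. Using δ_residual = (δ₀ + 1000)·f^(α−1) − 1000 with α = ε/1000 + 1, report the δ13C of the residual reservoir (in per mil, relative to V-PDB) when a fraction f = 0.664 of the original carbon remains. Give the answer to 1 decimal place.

δ₀ = (0.01107544/0.01118000 − 1)×1000 = (0.990648 − 1)×1000 = -9.352 per mil
α − 1 = ε/1000 = -0.0040
f^(α−1) = 0.664^(-0.0040) = 1.001639
δ_res = (-9.352 + 1000) × 1.001639 − 1000 = 992.271 − 1000 = -7.73 per mil

-7.7 per mil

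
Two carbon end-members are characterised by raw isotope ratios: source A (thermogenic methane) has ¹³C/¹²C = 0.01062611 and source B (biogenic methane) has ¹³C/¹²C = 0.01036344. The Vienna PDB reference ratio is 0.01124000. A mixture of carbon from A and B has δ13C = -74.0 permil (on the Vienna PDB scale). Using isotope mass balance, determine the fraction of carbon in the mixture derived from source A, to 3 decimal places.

0.171

δ_A = (0.01062611/0.01124000 − 1)×1000 = (0.945383 − 1)×1000 = -54.617 permil
δ_B = (0.01036344/0.01124000 − 1)×1000 = (0.922014 − 1)×1000 = -77.986 permil
f_A = (δ_mix − δ_B)/(δ_A − δ_B) = (-74.0 − (-77.986))/(-54.617 − (-77.986))
f_A = 3.986 / 23.369 = 0.1706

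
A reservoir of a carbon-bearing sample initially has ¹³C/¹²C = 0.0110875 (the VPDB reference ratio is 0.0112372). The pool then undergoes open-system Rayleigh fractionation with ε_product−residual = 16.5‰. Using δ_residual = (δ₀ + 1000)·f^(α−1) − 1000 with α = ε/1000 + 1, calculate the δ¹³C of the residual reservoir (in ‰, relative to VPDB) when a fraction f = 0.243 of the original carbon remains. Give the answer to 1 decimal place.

δ₀ = (0.0110875/0.0112372 − 1)×1000 = (0.986678 − 1)×1000 = -13.322‰
α − 1 = ε/1000 = 0.0165
f^(α−1) = 0.243^(0.0165) = 0.976928
δ_res = (-13.322 + 1000) × 0.976928 − 1000 = 963.913 − 1000 = -36.09‰

-36.1‰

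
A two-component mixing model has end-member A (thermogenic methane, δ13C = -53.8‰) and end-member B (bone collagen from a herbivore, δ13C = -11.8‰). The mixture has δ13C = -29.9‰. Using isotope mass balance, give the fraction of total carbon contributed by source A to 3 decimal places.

0.431

δ_mix = f_A·δ_A + (1 − f_A)·δ_B  ⇒  f_A = (δ_mix − δ_B)/(δ_A − δ_B)
f_A = (-29.9 − (-11.8)) / (-53.8 − (-11.8))
f_A = -18.1 / -42.0 = 0.4310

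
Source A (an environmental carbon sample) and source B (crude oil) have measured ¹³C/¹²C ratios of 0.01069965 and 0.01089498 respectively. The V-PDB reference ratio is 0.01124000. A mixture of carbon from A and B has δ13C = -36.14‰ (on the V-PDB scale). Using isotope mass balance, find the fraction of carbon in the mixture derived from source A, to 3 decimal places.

0.313

δ_A = (0.01069965/0.01124000 − 1)×1000 = (0.951926 − 1)×1000 = -48.074‰
δ_B = (0.01089498/0.01124000 − 1)×1000 = (0.969304 − 1)×1000 = -30.696‰
f_A = (δ_mix − δ_B)/(δ_A − δ_B) = (-36.14 − (-30.696))/(-48.074 − (-30.696))
f_A = -5.444 / -17.378 = 0.3133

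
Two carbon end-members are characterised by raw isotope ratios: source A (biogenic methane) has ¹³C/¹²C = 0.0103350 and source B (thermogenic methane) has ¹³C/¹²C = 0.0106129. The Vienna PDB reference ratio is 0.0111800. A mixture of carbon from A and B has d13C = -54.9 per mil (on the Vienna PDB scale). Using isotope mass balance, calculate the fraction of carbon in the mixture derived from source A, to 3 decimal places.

δ_A = (0.0103350/0.0111800 − 1)×1000 = (0.924419 − 1)×1000 = -75.581 per mil
δ_B = (0.0106129/0.0111800 − 1)×1000 = (0.949275 − 1)×1000 = -50.725 per mil
f_A = (δ_mix − δ_B)/(δ_A − δ_B) = (-54.9 − (-50.725))/(-75.581 − (-50.725))
f_A = -4.175 / -24.857 = 0.1680

0.168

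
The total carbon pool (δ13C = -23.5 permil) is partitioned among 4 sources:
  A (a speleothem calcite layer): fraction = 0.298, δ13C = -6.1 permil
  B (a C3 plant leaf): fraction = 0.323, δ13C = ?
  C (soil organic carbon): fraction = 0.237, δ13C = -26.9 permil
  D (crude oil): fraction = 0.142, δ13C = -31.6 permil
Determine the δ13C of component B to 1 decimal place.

Isotope mass balance: δ_bulk = Σ fᵢ·δᵢ.
-23.5 = 0.298×(-6.1) + 0.323×δ_B + 0.237×(-26.9) + 0.142×(-31.6)
0.323·δ_B = -23.5 − (-12.680) = -10.820
δ_B = -10.820 / 0.323 = -33.50 permil

-33.5 permil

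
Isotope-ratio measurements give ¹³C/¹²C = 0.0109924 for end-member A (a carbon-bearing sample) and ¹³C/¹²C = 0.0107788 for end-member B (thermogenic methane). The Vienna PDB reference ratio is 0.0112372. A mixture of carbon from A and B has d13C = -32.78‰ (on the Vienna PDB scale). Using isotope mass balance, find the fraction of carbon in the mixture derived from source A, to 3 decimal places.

δ_A = (0.0109924/0.0112372 − 1)×1000 = (0.978215 − 1)×1000 = -21.785‰
δ_B = (0.0107788/0.0112372 − 1)×1000 = (0.959207 − 1)×1000 = -40.793‰
f_A = (δ_mix − δ_B)/(δ_A − δ_B) = (-32.78 − (-40.793))/(-21.785 − (-40.793))
f_A = 8.013 / 19.008 = 0.4216

0.422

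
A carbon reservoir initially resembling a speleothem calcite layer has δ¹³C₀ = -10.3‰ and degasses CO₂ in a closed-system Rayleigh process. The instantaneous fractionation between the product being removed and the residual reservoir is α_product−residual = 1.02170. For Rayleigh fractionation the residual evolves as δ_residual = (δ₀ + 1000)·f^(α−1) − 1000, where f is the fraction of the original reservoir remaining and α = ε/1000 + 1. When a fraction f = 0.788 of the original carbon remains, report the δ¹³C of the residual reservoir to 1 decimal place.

-15.4‰

Rayleigh residual: δ_res = (δ₀ + 1000)·f^(α−1) − 1000
α − 1 = 0.02170
f^(α−1) = 0.788^(0.02170) = 0.994843
δ_res = (-10.3 + 1000) × 0.994843 − 1000 = 984.596 − 1000 = -15.40‰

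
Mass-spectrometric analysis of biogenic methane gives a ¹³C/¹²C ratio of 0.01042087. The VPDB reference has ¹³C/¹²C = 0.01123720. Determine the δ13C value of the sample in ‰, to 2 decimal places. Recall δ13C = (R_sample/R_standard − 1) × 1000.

-72.65‰

δ13C = (R_sample / R_standard − 1) × 1000
R_sample / R_standard = 0.01042087 / 0.01123720 = 0.927355
δ13C = (0.927355 − 1) × 1000 = -72.645‰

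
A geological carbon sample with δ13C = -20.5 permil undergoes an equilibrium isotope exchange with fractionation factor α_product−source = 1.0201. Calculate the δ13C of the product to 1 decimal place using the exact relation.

δ_product = (δ_source + 1000)·α − 1000
δ_product = (-20.5 + 1000) × 1.0201 − 1000
δ_product = 999.188 − 1000 = -0.81 permil

-0.8 permil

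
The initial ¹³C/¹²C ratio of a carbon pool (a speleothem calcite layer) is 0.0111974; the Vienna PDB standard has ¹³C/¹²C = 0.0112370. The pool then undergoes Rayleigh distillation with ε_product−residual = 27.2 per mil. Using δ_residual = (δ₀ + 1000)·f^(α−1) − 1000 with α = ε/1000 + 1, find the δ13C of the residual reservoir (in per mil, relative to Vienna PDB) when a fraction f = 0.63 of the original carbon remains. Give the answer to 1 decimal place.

-16.0 per mil

δ₀ = (0.0111974/0.0112370 − 1)×1000 = (0.996476 − 1)×1000 = -3.524 per mil
α − 1 = ε/1000 = 0.0272
f^(α−1) = 0.63^(0.0272) = 0.987511
δ_res = (-3.524 + 1000) × 0.987511 − 1000 = 984.031 − 1000 = -15.97 per mil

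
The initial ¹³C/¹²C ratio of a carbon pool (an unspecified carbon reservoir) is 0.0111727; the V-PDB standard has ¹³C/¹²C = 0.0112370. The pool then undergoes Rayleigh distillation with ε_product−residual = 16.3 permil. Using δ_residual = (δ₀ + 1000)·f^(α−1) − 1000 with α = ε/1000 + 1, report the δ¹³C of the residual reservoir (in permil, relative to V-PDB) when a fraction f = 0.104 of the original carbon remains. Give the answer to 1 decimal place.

δ₀ = (0.0111727/0.0112370 − 1)×1000 = (0.994278 − 1)×1000 = -5.722 permil
α − 1 = ε/1000 = 0.0163
f^(α−1) = 0.104^(0.0163) = 0.963779
δ_res = (-5.722 + 1000) × 0.963779 − 1000 = 958.265 − 1000 = -41.74 permil

-41.7 permil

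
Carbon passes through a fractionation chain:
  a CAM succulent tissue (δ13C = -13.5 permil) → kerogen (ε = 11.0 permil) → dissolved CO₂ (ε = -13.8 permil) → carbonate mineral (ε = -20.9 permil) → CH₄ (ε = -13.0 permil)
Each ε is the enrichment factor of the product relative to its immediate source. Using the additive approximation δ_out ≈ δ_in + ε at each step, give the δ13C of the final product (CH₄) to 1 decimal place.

-50.2 permil

step 1: δ ≈ -13.5 + (11.0) = -2.5 permil
step 2: δ ≈ -2.5 + (-13.8) = -16.3 permil
step 3: δ ≈ -16.3 + (-20.9) = -37.2 permil
step 4: δ ≈ -37.2 + (-13.0) = -50.2 permil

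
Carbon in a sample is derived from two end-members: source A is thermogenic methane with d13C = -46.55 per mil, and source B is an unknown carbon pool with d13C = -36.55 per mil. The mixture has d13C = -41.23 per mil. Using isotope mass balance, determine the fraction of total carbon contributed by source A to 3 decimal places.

0.468

δ_mix = f_A·δ_A + (1 − f_A)·δ_B  ⇒  f_A = (δ_mix − δ_B)/(δ_A − δ_B)
f_A = (-41.23 − (-36.55)) / (-46.55 − (-36.55))
f_A = -4.68 / -10.00 = 0.4680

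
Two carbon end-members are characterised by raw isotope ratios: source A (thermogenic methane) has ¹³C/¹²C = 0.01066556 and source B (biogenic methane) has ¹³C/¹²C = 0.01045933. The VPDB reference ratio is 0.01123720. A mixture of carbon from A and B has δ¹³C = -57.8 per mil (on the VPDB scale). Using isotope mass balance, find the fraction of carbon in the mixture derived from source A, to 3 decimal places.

δ_A = (0.01066556/0.01123720 − 1)×1000 = (0.949130 − 1)×1000 = -50.870 per mil
δ_B = (0.01045933/0.01123720 − 1)×1000 = (0.930777 − 1)×1000 = -69.223 per mil
f_A = (δ_mix − δ_B)/(δ_A − δ_B) = (-57.8 − (-69.223))/(-50.870 − (-69.223))
f_A = 11.423 / 18.352 = 0.6224

0.622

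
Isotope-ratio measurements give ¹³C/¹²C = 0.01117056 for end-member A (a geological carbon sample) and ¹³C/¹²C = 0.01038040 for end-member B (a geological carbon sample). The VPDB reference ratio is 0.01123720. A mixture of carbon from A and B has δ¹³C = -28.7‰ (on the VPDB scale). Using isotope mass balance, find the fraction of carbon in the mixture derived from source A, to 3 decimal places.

0.676

δ_A = (0.01117056/0.01123720 − 1)×1000 = (0.994070 − 1)×1000 = -5.930‰
δ_B = (0.01038040/0.01123720 − 1)×1000 = (0.923753 − 1)×1000 = -76.247‰
f_A = (δ_mix − δ_B)/(δ_A − δ_B) = (-28.7 − (-76.247))/(-5.930 − (-76.247))
f_A = 47.547 / 70.316 = 0.6762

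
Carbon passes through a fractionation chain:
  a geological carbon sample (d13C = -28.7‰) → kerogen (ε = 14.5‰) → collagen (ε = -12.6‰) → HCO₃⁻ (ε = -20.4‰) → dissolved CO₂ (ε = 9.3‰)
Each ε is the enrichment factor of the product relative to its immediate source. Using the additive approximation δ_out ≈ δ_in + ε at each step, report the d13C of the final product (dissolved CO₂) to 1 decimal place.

-37.9‰

step 1: δ ≈ -28.7 + (14.5) = -14.2‰
step 2: δ ≈ -14.2 + (-12.6) = -26.8‰
step 3: δ ≈ -26.8 + (-20.4) = -47.2‰
step 4: δ ≈ -47.2 + (9.3) = -37.9‰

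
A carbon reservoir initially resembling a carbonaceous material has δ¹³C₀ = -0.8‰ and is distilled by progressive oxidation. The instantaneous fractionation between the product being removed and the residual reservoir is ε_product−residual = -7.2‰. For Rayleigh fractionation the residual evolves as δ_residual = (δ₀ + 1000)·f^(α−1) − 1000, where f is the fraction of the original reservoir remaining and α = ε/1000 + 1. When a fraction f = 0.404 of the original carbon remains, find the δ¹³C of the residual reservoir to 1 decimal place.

Rayleigh residual: δ_res = (δ₀ + 1000)·f^(α−1) − 1000
α = ε/1000 + 1 = 0.99280, so α − 1 = -0.00720
f^(α−1) = 0.404^(-0.00720) = 1.006547
δ_res = (-0.8 + 1000) × 1.006547 − 1000 = 1005.742 − 1000 = 5.74‰

5.7‰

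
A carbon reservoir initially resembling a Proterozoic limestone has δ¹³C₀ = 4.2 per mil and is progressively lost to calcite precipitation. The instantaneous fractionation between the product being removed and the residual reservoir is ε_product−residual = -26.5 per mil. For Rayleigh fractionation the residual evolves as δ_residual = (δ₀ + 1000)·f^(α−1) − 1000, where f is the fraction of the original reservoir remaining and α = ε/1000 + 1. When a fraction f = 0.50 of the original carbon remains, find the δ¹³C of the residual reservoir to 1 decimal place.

22.8 per mil

Rayleigh residual: δ_res = (δ₀ + 1000)·f^(α−1) − 1000
α = ε/1000 + 1 = 0.97350, so α − 1 = -0.02650
f^(α−1) = 0.50^(-0.02650) = 1.018538
δ_res = (4.2 + 1000) × 1.018538 − 1000 = 1022.816 − 1000 = 22.82 per mil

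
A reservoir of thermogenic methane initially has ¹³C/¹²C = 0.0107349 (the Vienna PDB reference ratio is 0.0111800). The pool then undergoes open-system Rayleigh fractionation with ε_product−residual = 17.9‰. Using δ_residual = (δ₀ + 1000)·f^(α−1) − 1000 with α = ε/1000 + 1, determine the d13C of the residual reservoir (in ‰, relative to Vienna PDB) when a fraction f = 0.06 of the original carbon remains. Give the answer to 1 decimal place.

δ₀ = (0.0107349/0.0111800 − 1)×1000 = (0.960188 − 1)×1000 = -39.812‰
α − 1 = ε/1000 = 0.0179
f^(α−1) = 0.06^(0.0179) = 0.950887
δ_res = (-39.812 + 1000) × 0.950887 − 1000 = 913.030 − 1000 = -86.97‰

-87.0‰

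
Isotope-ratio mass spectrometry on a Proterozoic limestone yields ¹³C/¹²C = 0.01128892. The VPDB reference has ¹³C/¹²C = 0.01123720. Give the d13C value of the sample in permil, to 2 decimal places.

d13C = (R_sample / R_standard − 1) × 1000
R_sample / R_standard = 0.01128892 / 0.01123720 = 1.004603
d13C = (1.004603 − 1) × 1000 = 4.603 permil

4.60 permil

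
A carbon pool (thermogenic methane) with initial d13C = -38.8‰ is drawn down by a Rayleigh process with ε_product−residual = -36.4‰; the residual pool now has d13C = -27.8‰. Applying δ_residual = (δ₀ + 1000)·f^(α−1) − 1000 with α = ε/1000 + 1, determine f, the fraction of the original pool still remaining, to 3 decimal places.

0.732

α − 1 = ε/1000 = -0.0364
(δ_res + 1000)/(δ₀ + 1000) = (-27.8 + 1000)/(-38.8 + 1000) = 972.2/961.2 = 1.011444
f = 1.011444^(1/-0.0364) = exp(ln(1.011444)/-0.0364) = exp(0.01138/-0.0364)
f = exp(-0.3126) = 0.7315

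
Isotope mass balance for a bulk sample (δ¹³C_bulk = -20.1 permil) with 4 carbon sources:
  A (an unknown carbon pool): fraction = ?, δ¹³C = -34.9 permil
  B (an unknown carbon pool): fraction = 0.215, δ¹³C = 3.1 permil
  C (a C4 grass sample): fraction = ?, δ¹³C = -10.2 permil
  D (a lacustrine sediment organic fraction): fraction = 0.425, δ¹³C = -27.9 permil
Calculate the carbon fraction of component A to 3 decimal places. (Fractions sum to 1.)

Let f_A and f_C be the unknown fractions; fractions sum to 1 so f_A + f_C = 0.360.
Mass balance: Σ fᵢ·δᵢ = δ_bulk ⇒ f_A·(-34.9) + f_C·(-10.2) = -20.1 − (-11.191) = -8.909
Substitute f_C = 0.360 − f_A:
f_A·(-34.9 − -10.2) = -8.909 − 0.360×(-10.2) = -5.237
f_A = -5.237 / -24.7 = 0.2120

0.212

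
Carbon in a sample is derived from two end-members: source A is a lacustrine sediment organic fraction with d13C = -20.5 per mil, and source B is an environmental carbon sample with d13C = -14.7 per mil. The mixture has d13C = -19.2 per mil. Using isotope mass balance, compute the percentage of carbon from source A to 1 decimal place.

δ_mix = f_A·δ_A + (1 − f_A)·δ_B  ⇒  f_A = (δ_mix − δ_B)/(δ_A − δ_B)
f_A = (-19.2 − (-14.7)) / (-20.5 − (-14.7))
f_A = -4.5 / -5.8 = 0.7759

77.6%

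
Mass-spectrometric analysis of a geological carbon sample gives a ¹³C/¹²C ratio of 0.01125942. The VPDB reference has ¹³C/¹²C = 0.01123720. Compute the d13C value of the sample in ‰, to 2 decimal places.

1.98‰

d13C = (R_sample / R_standard − 1) × 1000
R_sample / R_standard = 0.01125942 / 0.01123720 = 1.001977
d13C = (1.001977 − 1) × 1000 = 1.977‰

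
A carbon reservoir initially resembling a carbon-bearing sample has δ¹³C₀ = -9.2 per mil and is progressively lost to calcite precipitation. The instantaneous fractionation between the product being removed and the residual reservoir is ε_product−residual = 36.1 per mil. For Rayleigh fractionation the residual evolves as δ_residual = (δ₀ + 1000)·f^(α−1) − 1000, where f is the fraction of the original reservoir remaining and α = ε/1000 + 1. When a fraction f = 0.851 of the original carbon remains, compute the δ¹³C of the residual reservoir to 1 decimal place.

-15.0 per mil

Rayleigh residual: δ_res = (δ₀ + 1000)·f^(α−1) − 1000
α = ε/1000 + 1 = 1.03610, so α − 1 = 0.03610
f^(α−1) = 0.851^(0.03610) = 0.994192
δ_res = (-9.2 + 1000) × 0.994192 − 1000 = 985.046 − 1000 = -14.95 per mil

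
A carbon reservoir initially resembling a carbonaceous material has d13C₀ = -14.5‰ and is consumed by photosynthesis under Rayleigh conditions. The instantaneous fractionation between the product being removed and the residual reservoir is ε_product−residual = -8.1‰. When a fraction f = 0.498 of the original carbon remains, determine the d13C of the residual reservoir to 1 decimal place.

-8.9‰

Rayleigh residual: δ_res = (δ₀ + 1000)·f^(α−1) − 1000
α = ε/1000 + 1 = 0.99190, so α − 1 = -0.00810
f^(α−1) = 0.498^(-0.00810) = 1.005663
δ_res = (-14.5 + 1000) × 1.005663 − 1000 = 991.081 − 1000 = -8.92‰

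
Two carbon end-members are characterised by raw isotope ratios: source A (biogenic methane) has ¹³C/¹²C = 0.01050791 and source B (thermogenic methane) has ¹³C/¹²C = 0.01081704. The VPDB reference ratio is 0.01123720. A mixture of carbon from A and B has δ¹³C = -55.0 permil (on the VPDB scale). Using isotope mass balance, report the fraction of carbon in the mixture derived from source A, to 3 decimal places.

δ_A = (0.01050791/0.01123720 − 1)×1000 = (0.935100 − 1)×1000 = -64.900 permil
δ_B = (0.01081704/0.01123720 − 1)×1000 = (0.962610 − 1)×1000 = -37.390 permil
f_A = (δ_mix − δ_B)/(δ_A − δ_B) = (-55.0 − (-37.390))/(-64.900 − (-37.390))
f_A = -17.610 / -27.510 = 0.6401

0.640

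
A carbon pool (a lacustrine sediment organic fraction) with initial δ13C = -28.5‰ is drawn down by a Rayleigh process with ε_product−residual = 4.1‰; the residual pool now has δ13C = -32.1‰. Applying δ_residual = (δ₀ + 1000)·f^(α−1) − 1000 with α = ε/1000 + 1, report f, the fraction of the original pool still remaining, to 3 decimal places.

α − 1 = ε/1000 = 0.0041
(δ_res + 1000)/(δ₀ + 1000) = (-32.1 + 1000)/(-28.5 + 1000) = 967.9/971.5 = 0.996294
f = 0.996294^(1/0.0041) = exp(ln(0.996294)/0.0041) = exp(-0.00371/0.0041)
f = exp(-0.9055) = 0.4043

0.404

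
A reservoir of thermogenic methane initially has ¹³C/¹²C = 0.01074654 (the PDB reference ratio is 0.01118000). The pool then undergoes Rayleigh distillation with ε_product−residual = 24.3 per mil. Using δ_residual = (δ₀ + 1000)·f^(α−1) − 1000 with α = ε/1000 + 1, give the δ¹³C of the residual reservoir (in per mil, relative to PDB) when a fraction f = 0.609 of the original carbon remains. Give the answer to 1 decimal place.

δ₀ = (0.01074654/0.01118000 − 1)×1000 = (0.961229 − 1)×1000 = -38.771 per mil
α − 1 = ε/1000 = 0.0243
f^(α−1) = 0.609^(0.0243) = 0.988021
δ_res = (-38.771 + 1000) × 0.988021 − 1000 = 949.714 − 1000 = -50.29 per mil

-50.3 per mil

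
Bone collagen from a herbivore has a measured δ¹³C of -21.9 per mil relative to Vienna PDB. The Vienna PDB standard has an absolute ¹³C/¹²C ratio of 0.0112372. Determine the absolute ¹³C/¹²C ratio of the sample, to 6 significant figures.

R_sample = R_standard × (δ¹³C/1000 + 1)
R_sample = 0.0112372 × (-21.9/1000 + 1) = 0.0112372 × 0.978100
R_sample = 0.0109911

0.0109911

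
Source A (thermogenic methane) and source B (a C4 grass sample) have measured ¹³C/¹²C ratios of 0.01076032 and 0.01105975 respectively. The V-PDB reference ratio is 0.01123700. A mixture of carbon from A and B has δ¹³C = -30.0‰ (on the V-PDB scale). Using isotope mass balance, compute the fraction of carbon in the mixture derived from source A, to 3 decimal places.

δ_A = (0.01076032/0.01123700 − 1)×1000 = (0.957579 − 1)×1000 = -42.421‰
δ_B = (0.01105975/0.01123700 − 1)×1000 = (0.984226 − 1)×1000 = -15.774‰
f_A = (δ_mix − δ_B)/(δ_A − δ_B) = (-30.0 − (-15.774))/(-42.421 − (-15.774))
f_A = -14.226 / -26.647 = 0.5339

0.534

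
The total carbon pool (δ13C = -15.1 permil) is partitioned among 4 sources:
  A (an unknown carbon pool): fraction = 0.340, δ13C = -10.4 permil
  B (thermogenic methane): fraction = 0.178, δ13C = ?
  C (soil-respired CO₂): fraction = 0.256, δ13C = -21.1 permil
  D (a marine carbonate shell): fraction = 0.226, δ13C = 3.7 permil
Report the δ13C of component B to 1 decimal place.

Isotope mass balance: δ_bulk = Σ fᵢ·δᵢ.
-15.1 = 0.340×(-10.4) + 0.178×δ_B + 0.256×(-21.1) + 0.226×(3.7)
0.178·δ_B = -15.1 − (-8.101) = -6.999
δ_B = -6.999 / 0.178 = -39.32 permil

-39.3 permil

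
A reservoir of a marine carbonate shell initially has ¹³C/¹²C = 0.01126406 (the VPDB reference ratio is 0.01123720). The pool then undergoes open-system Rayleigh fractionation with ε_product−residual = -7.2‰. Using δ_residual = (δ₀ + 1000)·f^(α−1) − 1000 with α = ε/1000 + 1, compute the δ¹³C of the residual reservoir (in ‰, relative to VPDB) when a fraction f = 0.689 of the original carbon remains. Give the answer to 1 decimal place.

δ₀ = (0.01126406/0.01123720 − 1)×1000 = (1.002390 − 1)×1000 = 2.390‰
α − 1 = ε/1000 = -0.0072
f^(α−1) = 0.689^(-0.0072) = 1.002686
δ_res = (2.390 + 1000) × 1.002686 − 1000 = 1005.082 − 1000 = 5.08‰

5.1‰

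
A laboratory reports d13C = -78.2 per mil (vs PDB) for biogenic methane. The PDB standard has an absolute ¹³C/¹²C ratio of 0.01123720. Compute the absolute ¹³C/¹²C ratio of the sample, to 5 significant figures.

R_sample = R_standard × (d13C/1000 + 1)
R_sample = 0.01123720 × (-78.2/1000 + 1) = 0.01123720 × 0.921800
R_sample = 0.0103585

0.010358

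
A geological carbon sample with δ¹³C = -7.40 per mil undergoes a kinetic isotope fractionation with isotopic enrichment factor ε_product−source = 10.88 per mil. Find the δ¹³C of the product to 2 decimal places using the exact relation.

3.40 per mil

To first order, δ_product ≈ δ_source + ε = 3.48 per mil.
Exactly, δ_product = (δ_source + 1000)·(ε/1000 + 1) − 1000.
δ_product = (-7.40 + 1000) × (10.88/1000 + 1) − 1000
δ_product = 3.399 per mil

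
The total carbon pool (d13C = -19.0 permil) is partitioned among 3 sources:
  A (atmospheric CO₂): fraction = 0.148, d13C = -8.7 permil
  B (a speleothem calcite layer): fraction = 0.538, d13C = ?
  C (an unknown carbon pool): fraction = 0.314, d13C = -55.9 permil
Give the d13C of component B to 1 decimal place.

Isotope mass balance: δ_bulk = Σ fᵢ·δᵢ.
-19.0 = 0.148×(-8.7) + 0.538×δ_B + 0.314×(-55.9)
0.538·δ_B = -19.0 − (-18.840) = -0.160
δ_B = -0.160 / 0.538 = -0.30 permil

-0.3 permil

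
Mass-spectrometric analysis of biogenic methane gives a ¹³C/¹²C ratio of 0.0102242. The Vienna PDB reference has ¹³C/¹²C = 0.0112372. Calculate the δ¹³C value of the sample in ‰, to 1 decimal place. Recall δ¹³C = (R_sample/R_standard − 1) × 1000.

-90.1‰

δ¹³C = (R_sample / R_standard − 1) × 1000
R_sample / R_standard = 0.0102242 / 0.0112372 = 0.909853
δ¹³C = (0.909853 − 1) × 1000 = -90.15‰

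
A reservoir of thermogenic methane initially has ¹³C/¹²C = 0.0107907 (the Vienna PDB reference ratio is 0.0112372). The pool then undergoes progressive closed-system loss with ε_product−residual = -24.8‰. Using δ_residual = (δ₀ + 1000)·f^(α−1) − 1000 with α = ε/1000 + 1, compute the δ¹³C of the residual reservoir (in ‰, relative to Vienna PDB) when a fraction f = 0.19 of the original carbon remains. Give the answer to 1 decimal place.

0.6‰

δ₀ = (0.0107907/0.0112372 − 1)×1000 = (0.960266 − 1)×1000 = -39.734‰
α − 1 = ε/1000 = -0.0248
f^(α−1) = 0.19^(-0.0248) = 1.042046
δ_res = (-39.734 + 1000) × 1.042046 − 1000 = 1000.641 − 1000 = 0.64‰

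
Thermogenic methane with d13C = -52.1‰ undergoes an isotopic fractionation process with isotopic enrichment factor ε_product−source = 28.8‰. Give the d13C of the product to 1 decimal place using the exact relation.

-24.8‰

To first order, δ_product ≈ δ_source + ε = -23.3‰.
Exactly, δ_product = (δ_source + 1000)·(ε/1000 + 1) − 1000.
δ_product = (-52.1 + 1000) × (28.8/1000 + 1) − 1000
δ_product = -24.80‰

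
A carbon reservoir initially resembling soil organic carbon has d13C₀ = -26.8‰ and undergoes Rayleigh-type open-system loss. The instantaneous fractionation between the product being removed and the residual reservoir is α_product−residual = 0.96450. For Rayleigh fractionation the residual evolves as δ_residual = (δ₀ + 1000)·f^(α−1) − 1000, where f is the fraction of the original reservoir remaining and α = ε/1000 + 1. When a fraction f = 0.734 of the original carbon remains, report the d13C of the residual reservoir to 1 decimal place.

-16.1‰

Rayleigh residual: δ_res = (δ₀ + 1000)·f^(α−1) − 1000
α − 1 = -0.03550
f^(α−1) = 0.734^(-0.03550) = 1.011039
δ_res = (-26.8 + 1000) × 1.011039 − 1000 = 983.943 − 1000 = -16.06‰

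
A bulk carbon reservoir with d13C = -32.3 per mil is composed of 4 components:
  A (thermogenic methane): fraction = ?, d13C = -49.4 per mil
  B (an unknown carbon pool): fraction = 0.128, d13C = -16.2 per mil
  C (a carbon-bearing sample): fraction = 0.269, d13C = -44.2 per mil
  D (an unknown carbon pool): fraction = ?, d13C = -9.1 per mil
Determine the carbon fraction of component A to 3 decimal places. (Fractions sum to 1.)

Let f_A and f_D be the unknown fractions; fractions sum to 1 so f_A + f_D = 0.603.
Mass balance: Σ fᵢ·δᵢ = δ_bulk ⇒ f_A·(-49.4) + f_D·(-9.1) = -32.3 − (-13.963) = -18.337
Substitute f_D = 0.603 − f_A:
f_A·(-49.4 − -9.1) = -18.337 − 0.603×(-9.1) = -12.849
f_A = -12.849 / -40.3 = 0.3188

0.319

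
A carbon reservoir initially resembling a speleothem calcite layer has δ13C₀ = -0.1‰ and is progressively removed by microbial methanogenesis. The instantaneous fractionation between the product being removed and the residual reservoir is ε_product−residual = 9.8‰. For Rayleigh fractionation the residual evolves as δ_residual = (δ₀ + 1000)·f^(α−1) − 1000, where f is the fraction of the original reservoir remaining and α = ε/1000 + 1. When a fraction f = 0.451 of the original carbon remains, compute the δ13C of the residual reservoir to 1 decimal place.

-7.9‰

Rayleigh residual: δ_res = (δ₀ + 1000)·f^(α−1) − 1000
α = ε/1000 + 1 = 1.00980, so α − 1 = 0.00980
f^(α−1) = 0.451^(0.00980) = 0.992227
δ_res = (-0.1 + 1000) × 0.992227 − 1000 = 992.128 − 1000 = -7.87‰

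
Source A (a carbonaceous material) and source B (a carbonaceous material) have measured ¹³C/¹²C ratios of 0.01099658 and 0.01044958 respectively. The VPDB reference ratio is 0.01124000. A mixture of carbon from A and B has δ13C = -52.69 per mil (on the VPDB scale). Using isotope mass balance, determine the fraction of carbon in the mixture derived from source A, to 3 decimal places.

δ_A = (0.01099658/0.01124000 − 1)×1000 = (0.978343 − 1)×1000 = -21.657 per mil
δ_B = (0.01044958/0.01124000 − 1)×1000 = (0.929678 − 1)×1000 = -70.322 per mil
f_A = (δ_mix − δ_B)/(δ_A − δ_B) = (-52.69 − (-70.322))/(-21.657 − (-70.322))
f_A = 17.632 / 48.665 = 0.3623

0.362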